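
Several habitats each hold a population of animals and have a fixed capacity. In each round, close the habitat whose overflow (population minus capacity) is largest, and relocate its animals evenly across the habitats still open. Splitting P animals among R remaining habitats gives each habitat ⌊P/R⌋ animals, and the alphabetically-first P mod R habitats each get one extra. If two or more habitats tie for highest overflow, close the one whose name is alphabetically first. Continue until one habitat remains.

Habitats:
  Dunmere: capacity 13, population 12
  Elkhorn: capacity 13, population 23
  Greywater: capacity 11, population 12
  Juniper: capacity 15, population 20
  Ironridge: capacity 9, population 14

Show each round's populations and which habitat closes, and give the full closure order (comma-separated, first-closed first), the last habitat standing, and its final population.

Round 1: Dunmere=12 Elkhorn=23 Greywater=12 Ironridge=14 Juniper=20 → close Elkhorn (overflow 10)
  23÷4 = 5 each, +1 to first 3
Round 2: Dunmere=18 Greywater=18 Ironridge=20 Juniper=25 → close Ironridge (overflow 11)
  20÷3 = 6 each, +1 to first 2
Round 3: Dunmere=25 Greywater=25 Juniper=31 → close Juniper (overflow 16)
  31÷2 = 15 each, +1 to first 1
Round 4: Dunmere=41 Greywater=40 → close Greywater (overflow 29)
  40÷1 = 40 each, +1 to first 0

Closure order: Elkhorn, Ironridge, Juniper, Greywater
Last habitat: Dunmere with 81 animals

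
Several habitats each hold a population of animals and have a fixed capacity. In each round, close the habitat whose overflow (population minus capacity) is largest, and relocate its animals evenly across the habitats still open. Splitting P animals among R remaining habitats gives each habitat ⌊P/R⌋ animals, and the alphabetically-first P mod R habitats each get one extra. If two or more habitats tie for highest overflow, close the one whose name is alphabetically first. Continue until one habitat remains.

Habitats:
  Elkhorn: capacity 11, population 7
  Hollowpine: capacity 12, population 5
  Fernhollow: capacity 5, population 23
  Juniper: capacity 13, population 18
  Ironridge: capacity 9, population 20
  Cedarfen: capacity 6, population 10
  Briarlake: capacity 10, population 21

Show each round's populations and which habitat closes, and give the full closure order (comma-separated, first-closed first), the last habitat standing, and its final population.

Round 1: Briarlake=21 Cedarfen=10 Elkhorn=7 Fernhollow=23 Hollowpine=5 Ironridge=20 Juniper=18 → close Fernhollow (overflow 18)
  23÷6 = 3 each, +1 to first 5
Round 2: Briarlake=25 Cedarfen=14 Elkhorn=11 Hollowpine=9 Ironridge=24 Juniper=21 → close Briarlake (overflow 15)
  25÷5 = 5 each, +1 to first 0
Round 3: Cedarfen=19 Elkhorn=16 Hollowpine=14 Ironridge=29 Juniper=26 → close Ironridge (overflow 20)
  29÷4 = 7 each, +1 to first 1
Round 4: Cedarfen=27 Elkhorn=23 Hollowpine=21 Juniper=33 → close Cedarfen (overflow 21)
  27÷3 = 9 each, +1 to first 0
Round 5: Elkhorn=32 Hollowpine=30 Juniper=42 → close Juniper (overflow 29)
  42÷2 = 21 each, +1 to first 0
Round 6: Elkhorn=53 Hollowpine=51 → close Elkhorn (overflow 42)
  53÷1 = 53 each, +1 to first 0

Closure order: Fernhollow, Briarlake, Ironridge, Cedarfen, Juniper, Elkhorn
Last habitat: Hollowpine with 104 animals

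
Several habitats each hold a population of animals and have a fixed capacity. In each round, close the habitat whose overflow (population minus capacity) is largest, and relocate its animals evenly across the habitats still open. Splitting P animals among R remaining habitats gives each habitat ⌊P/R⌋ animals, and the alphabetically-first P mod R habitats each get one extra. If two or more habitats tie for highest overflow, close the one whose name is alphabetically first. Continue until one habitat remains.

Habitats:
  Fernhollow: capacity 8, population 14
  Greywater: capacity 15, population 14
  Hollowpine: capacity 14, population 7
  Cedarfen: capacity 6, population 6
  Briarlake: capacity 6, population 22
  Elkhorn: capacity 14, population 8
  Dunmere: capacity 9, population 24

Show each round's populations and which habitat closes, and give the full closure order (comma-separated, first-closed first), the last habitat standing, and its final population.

Round 1: Briarlake=22 Cedarfen=6 Dunmere=24 Elkhorn=8 Fernhollow=14 Greywater=14 Hollowpine=7 → close Briarlake (overflow 16)
  22÷6 = 3 each, +1 to first 4
Round 2: Cedarfen=10 Dunmere=28 Elkhorn=12 Fernhollow=18 Greywater=17 Hollowpine=10 → close Dunmere (overflow 19)
  28÷5 = 5 each, +1 to first 3
Round 3: Cedarfen=16 Elkhorn=18 Fernhollow=24 Greywater=22 Hollowpine=15 → close Fernhollow (overflow 16)
  24÷4 = 6 each, +1 to first 0
Round 4: Cedarfen=22 Elkhorn=24 Greywater=28 Hollowpine=21 → close Cedarfen (overflow 16)
  22÷3 = 7 each, +1 to first 1
Round 5: Elkhorn=32 Greywater=35 Hollowpine=28 → close Greywater (overflow 20)
  35÷2 = 17 each, +1 to first 1
Round 6: Elkhorn=50 Hollowpine=45 → close Elkhorn (overflow 36)
  50÷1 = 50 each, +1 to first 0

Closure order: Briarlake, Dunmere, Fernhollow, Cedarfen, Greywater, Elkhorn
Last habitat: Hollowpine with 95 animals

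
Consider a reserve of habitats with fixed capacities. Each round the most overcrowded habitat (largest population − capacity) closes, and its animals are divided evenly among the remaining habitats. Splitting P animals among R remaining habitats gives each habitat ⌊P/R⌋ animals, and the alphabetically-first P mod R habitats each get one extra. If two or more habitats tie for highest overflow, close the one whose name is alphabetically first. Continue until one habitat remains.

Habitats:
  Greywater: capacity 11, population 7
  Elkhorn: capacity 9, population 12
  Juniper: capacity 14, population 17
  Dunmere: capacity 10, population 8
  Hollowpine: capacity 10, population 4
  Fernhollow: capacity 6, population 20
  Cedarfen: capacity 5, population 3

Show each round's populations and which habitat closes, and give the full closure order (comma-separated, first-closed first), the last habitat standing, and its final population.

Round 1: Cedarfen=3 Dunmere=8 Elkhorn=12 Fernhollow=20 Greywater=7 Hollowpine=4 Juniper=17 → close Fernhollow (overflow 14)
  20÷6 = 3 each, +1 to first 2
Round 2: Cedarfen=7 Dunmere=12 Elkhorn=15 Greywater=10 Hollowpine=7 Juniper=20 → close Elkhorn (overflow 6)
  15÷5 = 3 each, +1 to first 0
Round 3: Cedarfen=10 Dunmere=15 Greywater=13 Hollowpine=10 Juniper=23 → close Juniper (overflow 9)
  23÷4 = 5 each, +1 to first 3
Round 4: Cedarfen=16 Dunmere=21 Greywater=19 Hollowpine=15 → close Cedarfen (overflow 11)
  16÷3 = 5 each, +1 to first 1
Round 5: Dunmere=27 Greywater=24 Hollowpine=20 → close Dunmere (overflow 17)
  27÷2 = 13 each, +1 to first 1
Round 6: Greywater=38 Hollowpine=33 → close Greywater (overflow 27)
  38÷1 = 38 each, +1 to first 0

Closure order: Fernhollow, Elkhorn, Juniper, Cedarfen, Dunmere, Greywater
Last habitat: Hollowpine with 71 animals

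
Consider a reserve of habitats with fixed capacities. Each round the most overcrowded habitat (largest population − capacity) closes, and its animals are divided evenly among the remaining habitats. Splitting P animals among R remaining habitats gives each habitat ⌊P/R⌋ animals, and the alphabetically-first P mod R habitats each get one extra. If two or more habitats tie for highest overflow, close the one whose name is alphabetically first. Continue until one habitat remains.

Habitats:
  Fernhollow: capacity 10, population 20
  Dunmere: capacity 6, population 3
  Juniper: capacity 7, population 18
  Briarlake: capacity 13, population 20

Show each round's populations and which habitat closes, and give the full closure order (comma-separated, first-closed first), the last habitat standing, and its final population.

Closure order: Juniper, Fernhollow, Briarlake
Last habitat: Dunmere with 61 animals

Round 1: Briarlake=20 Dunmere=3 Fernhollow=20 Juniper=18 → close Juniper (overflow 11)
  18÷3 = 6 each, +1 to first 0
Round 2: Briarlake=26 Dunmere=9 Fernhollow=26 → close Fernhollow (overflow 16)
  26÷2 = 13 each, +1 to first 0
Round 3: Briarlake=39 Dunmere=22 → close Briarlake (overflow 26)
  39÷1 = 39 each, +1 to first 0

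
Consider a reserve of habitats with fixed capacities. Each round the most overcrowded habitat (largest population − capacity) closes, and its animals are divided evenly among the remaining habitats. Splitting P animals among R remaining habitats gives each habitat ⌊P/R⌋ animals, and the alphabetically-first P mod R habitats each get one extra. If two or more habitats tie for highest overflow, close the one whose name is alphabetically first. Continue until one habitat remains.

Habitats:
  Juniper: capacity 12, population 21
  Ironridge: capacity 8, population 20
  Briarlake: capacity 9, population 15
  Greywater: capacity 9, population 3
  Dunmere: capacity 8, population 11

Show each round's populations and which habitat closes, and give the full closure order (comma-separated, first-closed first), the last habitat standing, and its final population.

Closure order: Ironridge, Juniper, Briarlake, Dunmere
Last habitat: Greywater with 70 animals

Round 1: Briarlake=15 Dunmere=11 Greywater=3 Ironridge=20 Juniper=21 → close Ironridge (overflow 12)
  20÷4 = 5 each, +1 to first 0
Round 2: Briarlake=20 Dunmere=16 Greywater=8 Juniper=26 → close Juniper (overflow 14)
  26÷3 = 8 each, +1 to first 2
Round 3: Briarlake=29 Dunmere=25 Greywater=16 → close Briarlake (overflow 20)
  29÷2 = 14 each, +1 to first 1
Round 4: Dunmere=40 Greywater=30 → close Dunmere (overflow 32)
  40÷1 = 40 each, +1 to first 0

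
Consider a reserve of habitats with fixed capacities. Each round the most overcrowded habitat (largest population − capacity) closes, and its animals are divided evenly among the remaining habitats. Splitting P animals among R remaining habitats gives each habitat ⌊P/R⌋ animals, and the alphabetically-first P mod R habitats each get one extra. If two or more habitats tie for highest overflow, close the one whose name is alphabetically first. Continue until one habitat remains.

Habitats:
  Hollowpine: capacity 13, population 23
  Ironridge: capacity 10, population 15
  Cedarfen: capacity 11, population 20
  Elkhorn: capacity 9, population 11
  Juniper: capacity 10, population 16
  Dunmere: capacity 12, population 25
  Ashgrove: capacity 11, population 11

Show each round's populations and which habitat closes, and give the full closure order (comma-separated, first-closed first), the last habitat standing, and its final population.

Closure order: Dunmere, Hollowpine, Cedarfen, Juniper, Ironridge, Ashgrove
Last habitat: Elkhorn with 121 animals

Round 1: Ashgrove=11 Cedarfen=20 Dunmere=25 Elkhorn=11 Hollowpine=23 Ironridge=15 Juniper=16 → close Dunmere (overflow 13)
  25÷6 = 4 each, +1 to first 1
Round 2: Ashgrove=16 Cedarfen=24 Elkhorn=15 Hollowpine=27 Ironridge=19 Juniper=20 → close Hollowpine (overflow 14)
  27÷5 = 5 each, +1 to first 2
Round 3: Ashgrove=22 Cedarfen=30 Elkhorn=20 Ironridge=24 Juniper=25 → close Cedarfen (overflow 19)
  30÷4 = 7 each, +1 to first 2
Round 4: Ashgrove=30 Elkhorn=28 Ironridge=31 Juniper=32 → close Juniper (overflow 22)
  32÷3 = 10 each, +1 to first 2
Round 5: Ashgrove=41 Elkhorn=39 Ironridge=41 → close Ironridge (overflow 31)
  41÷2 = 20 each, +1 to first 1
Round 6: Ashgrove=62 Elkhorn=59 → close Ashgrove (overflow 51)
  62÷1 = 62 each, +1 to first 0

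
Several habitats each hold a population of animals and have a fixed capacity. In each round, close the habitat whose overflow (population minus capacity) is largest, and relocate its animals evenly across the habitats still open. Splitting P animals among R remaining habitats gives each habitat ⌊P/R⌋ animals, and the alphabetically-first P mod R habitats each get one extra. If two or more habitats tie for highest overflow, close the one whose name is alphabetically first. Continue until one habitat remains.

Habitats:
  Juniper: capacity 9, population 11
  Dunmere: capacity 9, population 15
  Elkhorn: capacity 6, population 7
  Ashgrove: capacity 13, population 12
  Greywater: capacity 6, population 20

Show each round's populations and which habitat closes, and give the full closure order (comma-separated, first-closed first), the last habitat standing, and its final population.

Round 1: Ashgrove=12 Dunmere=15 Elkhorn=7 Greywater=20 Juniper=11 → close Greywater (overflow 14)
  20÷4 = 5 each, +1 to first 0
Round 2: Ashgrove=17 Dunmere=20 Elkhorn=12 Juniper=16 → close Dunmere (overflow 11)
  20÷3 = 6 each, +1 to first 2
Round 3: Ashgrove=24 Elkhorn=19 Juniper=22 → close Elkhorn (overflow 13)
  19÷2 = 9 each, +1 to first 1
Round 4: Ashgrove=34 Juniper=31 → close Juniper (overflow 22)
  31÷1 = 31 each, +1 to first 0

Closure order: Greywater, Dunmere, Elkhorn, Juniper
Last habitat: Ashgrove with 65 animals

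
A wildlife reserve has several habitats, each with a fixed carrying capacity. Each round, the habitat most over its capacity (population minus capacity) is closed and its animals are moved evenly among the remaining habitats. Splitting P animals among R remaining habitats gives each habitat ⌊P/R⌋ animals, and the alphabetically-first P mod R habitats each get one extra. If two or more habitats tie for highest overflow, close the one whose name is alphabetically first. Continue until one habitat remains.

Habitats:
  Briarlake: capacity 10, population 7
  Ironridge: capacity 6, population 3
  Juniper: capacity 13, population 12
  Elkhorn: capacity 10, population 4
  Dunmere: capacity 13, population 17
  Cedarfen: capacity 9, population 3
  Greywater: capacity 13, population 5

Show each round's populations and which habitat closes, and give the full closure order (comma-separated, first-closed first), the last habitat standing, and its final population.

Round 1: Briarlake=7 Cedarfen=3 Dunmere=17 Elkhorn=4 Greywater=5 Ironridge=3 Juniper=12 → close Dunmere (overflow 4)
  17÷6 = 2 each, +1 to first 5
Round 2: Briarlake=10 Cedarfen=6 Elkhorn=7 Greywater=8 Ironridge=6 Juniper=14 → close Juniper (overflow 1)
  14÷5 = 2 each, +1 to first 4
Round 3: Briarlake=13 Cedarfen=9 Elkhorn=10 Greywater=11 Ironridge=8 → close Briarlake (overflow 3)
  13÷4 = 3 each, +1 to first 1
Round 4: Cedarfen=13 Elkhorn=13 Greywater=14 Ironridge=11 → close Ironridge (overflow 5)
  11÷3 = 3 each, +1 to first 2
Round 5: Cedarfen=17 Elkhorn=17 Greywater=17 → close Cedarfen (overflow 8)
  17÷2 = 8 each, +1 to first 1
Round 6: Elkhorn=26 Greywater=25 → close Elkhorn (overflow 16)
  26÷1 = 26 each, +1 to first 0

Closure order: Dunmere, Juniper, Briarlake, Ironridge, Cedarfen, Elkhorn
Last habitat: Greywater with 51 animals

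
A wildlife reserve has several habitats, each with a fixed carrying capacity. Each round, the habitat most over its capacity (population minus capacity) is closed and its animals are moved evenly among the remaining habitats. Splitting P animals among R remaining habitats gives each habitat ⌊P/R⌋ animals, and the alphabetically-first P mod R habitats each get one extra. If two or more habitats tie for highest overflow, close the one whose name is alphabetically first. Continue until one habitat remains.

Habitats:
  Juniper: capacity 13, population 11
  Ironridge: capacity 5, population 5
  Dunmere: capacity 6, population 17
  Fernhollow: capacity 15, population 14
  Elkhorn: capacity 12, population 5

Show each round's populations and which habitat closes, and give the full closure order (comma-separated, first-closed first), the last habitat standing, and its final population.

Closure order: Dunmere, Ironridge, Fernhollow, Juniper
Last habitat: Elkhorn with 52 animals

Round 1: Dunmere=17 Elkhorn=5 Fernhollow=14 Ironridge=5 Juniper=11 → close Dunmere (overflow 11)
  17÷4 = 4 each, +1 to first 1
Round 2: Elkhorn=10 Fernhollow=18 Ironridge=9 Juniper=15 → close Ironridge (overflow 4)
  9÷3 = 3 each, +1 to first 0
Round 3: Elkhorn=13 Fernhollow=21 Juniper=18 → close Fernhollow (overflow 6)
  21÷2 = 10 each, +1 to first 1
Round 4: Elkhorn=24 Juniper=28 → close Juniper (overflow 15)
  28÷1 = 28 each, +1 to first 0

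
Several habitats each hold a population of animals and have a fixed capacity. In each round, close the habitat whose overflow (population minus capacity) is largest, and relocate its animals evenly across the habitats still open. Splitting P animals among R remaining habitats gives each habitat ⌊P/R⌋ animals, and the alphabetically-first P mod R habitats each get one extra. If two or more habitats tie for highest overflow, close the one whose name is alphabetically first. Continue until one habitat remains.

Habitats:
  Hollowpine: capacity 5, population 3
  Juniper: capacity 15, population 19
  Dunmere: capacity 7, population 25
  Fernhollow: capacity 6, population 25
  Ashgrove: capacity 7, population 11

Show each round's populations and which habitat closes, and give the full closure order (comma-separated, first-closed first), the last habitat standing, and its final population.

Closure order: Fernhollow, Dunmere, Ashgrove, Juniper
Last habitat: Hollowpine with 83 animals

Round 1: Ashgrove=11 Dunmere=25 Fernhollow=25 Hollowpine=3 Juniper=19 → close Fernhollow (overflow 19)
  25÷4 = 6 each, +1 to first 1
Round 2: Ashgrove=18 Dunmere=31 Hollowpine=9 Juniper=25 → close Dunmere (overflow 24)
  31÷3 = 10 each, +1 to first 1
Round 3: Ashgrove=29 Hollowpine=19 Juniper=35 → close Ashgrove (overflow 22)
  29÷2 = 14 each, +1 to first 1
Round 4: Hollowpine=34 Juniper=49 → close Juniper (overflow 34)
  49÷1 = 49 each, +1 to first 0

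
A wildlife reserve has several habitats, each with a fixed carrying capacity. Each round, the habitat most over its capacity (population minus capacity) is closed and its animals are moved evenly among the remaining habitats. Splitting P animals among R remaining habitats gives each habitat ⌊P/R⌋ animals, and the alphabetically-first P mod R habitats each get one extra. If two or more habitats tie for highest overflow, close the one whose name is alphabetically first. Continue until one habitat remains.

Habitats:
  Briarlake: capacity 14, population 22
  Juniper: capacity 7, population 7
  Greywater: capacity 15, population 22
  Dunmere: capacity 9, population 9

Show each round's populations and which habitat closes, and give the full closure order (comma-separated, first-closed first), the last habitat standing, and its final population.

Round 1: Briarlake=22 Dunmere=9 Greywater=22 Juniper=7 → close Briarlake (overflow 8)
  22÷3 = 7 each, +1 to first 1
Round 2: Dunmere=17 Greywater=29 Juniper=14 → close Greywater (overflow 14)
  29÷2 = 14 each, +1 to first 1
Round 3: Dunmere=32 Juniper=28 → close Dunmere (overflow 23)
  32÷1 = 32 each, +1 to first 0

Closure order: Briarlake, Greywater, Dunmere
Last habitat: Juniper with 60 animals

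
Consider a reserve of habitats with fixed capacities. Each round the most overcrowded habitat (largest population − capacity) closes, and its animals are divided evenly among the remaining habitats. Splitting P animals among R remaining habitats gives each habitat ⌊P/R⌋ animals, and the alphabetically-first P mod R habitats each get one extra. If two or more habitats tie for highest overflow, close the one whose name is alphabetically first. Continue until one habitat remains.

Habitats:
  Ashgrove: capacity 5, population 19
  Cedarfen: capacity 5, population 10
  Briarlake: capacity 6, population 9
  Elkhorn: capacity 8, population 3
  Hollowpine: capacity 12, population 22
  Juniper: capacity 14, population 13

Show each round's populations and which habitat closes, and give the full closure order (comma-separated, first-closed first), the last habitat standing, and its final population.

Round 1: Ashgrove=19 Briarlake=9 Cedarfen=10 Elkhorn=3 Hollowpine=22 Juniper=13 → close Ashgrove (overflow 14)
  19÷5 = 3 each, +1 to first 4
Round 2: Briarlake=13 Cedarfen=14 Elkhorn=7 Hollowpine=26 Juniper=16 → close Hollowpine (overflow 14)
  26÷4 = 6 each, +1 to first 2
Round 3: Briarlake=20 Cedarfen=21 Elkhorn=13 Juniper=22 → close Cedarfen (overflow 16)
  21÷3 = 7 each, +1 to first 0
Round 4: Briarlake=27 Elkhorn=20 Juniper=29 → close Briarlake (overflow 21)
  27÷2 = 13 each, +1 to first 1
Round 5: Elkhorn=34 Juniper=42 → close Juniper (overflow 28)
  42÷1 = 42 each, +1 to first 0

Closure order: Ashgrove, Hollowpine, Cedarfen, Briarlake, Juniper
Last habitat: Elkhorn with 76 animals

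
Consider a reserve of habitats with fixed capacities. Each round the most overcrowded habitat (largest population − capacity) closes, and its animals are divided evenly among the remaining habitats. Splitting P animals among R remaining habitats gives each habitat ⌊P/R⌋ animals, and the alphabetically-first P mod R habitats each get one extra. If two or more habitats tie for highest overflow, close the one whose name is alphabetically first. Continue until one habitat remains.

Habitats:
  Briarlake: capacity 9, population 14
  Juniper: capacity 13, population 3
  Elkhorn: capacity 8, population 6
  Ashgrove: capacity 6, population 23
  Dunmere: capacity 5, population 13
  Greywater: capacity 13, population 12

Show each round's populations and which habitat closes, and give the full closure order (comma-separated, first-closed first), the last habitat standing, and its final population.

Round 1: Ashgrove=23 Briarlake=14 Dunmere=13 Elkhorn=6 Greywater=12 Juniper=3 → close Ashgrove (overflow 17)
  23÷5 = 4 each, +1 to first 3
Round 2: Briarlake=19 Dunmere=18 Elkhorn=11 Greywater=16 Juniper=7 → close Dunmere (overflow 13)
  18÷4 = 4 each, +1 to first 2
Round 3: Briarlake=24 Elkhorn=16 Greywater=20 Juniper=11 → close Briarlake (overflow 15)
  24÷3 = 8 each, +1 to first 0
Round 4: Elkhorn=24 Greywater=28 Juniper=19 → close Elkhorn (overflow 16)
  24÷2 = 12 each, +1 to first 0
Round 5: Greywater=40 Juniper=31 → close Greywater (overflow 27)
  40÷1 = 40 each, +1 to first 0

Closure order: Ashgrove, Dunmere, Briarlake, Elkhorn, Greywater
Last habitat: Juniper with 71 animals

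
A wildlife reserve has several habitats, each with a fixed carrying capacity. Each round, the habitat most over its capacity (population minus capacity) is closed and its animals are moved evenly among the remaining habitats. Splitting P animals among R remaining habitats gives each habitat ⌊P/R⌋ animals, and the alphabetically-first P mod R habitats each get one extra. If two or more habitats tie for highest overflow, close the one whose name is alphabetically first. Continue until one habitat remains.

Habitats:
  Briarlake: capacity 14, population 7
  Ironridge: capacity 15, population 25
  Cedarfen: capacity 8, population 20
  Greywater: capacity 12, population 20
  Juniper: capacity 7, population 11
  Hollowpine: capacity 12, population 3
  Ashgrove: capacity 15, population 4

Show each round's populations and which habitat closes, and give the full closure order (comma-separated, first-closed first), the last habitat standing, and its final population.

Round 1: Ashgrove=4 Briarlake=7 Cedarfen=20 Greywater=20 Hollowpine=3 Ironridge=25 Juniper=11 → close Cedarfen (overflow 12)
  20÷6 = 3 each, +1 to first 2
Round 2: Ashgrove=8 Briarlake=11 Greywater=23 Hollowpine=6 Ironridge=28 Juniper=14 → close Ironridge (overflow 13)
  28÷5 = 5 each, +1 to first 3
Round 3: Ashgrove=14 Briarlake=17 Greywater=29 Hollowpine=11 Juniper=19 → close Greywater (overflow 17)
  29÷4 = 7 each, +1 to first 1
Round 4: Ashgrove=22 Briarlake=24 Hollowpine=18 Juniper=26 → close Juniper (overflow 19)
  26÷3 = 8 each, +1 to first 2
Round 5: Ashgrove=31 Briarlake=33 Hollowpine=26 → close Briarlake (overflow 19)
  33÷2 = 16 each, +1 to first 1
Round 6: Ashgrove=48 Hollowpine=42 → close Ashgrove (overflow 33)
  48÷1 = 48 each, +1 to first 0

Closure order: Cedarfen, Ironridge, Greywater, Juniper, Briarlake, Ashgrove
Last habitat: Hollowpine with 90 animals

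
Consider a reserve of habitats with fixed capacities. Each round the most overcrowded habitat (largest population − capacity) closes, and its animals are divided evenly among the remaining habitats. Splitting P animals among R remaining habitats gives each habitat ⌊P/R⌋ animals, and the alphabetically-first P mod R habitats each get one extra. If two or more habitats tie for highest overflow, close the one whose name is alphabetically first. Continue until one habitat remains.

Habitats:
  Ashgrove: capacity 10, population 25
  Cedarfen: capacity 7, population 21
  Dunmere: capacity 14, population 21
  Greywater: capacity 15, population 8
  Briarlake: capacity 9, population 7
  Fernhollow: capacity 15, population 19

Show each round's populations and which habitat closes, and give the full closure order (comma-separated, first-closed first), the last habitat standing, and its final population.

Round 1: Ashgrove=25 Briarlake=7 Cedarfen=21 Dunmere=21 Fernhollow=19 Greywater=8 → close Ashgrove (overflow 15)
  25÷5 = 5 each, +1 to first 0
Round 2: Briarlake=12 Cedarfen=26 Dunmere=26 Fernhollow=24 Greywater=13 → close Cedarfen (overflow 19)
  26÷4 = 6 each, +1 to first 2
Round 3: Briarlake=19 Dunmere=33 Fernhollow=30 Greywater=19 → close Dunmere (overflow 19)
  33÷3 = 11 each, +1 to first 0
Round 4: Briarlake=30 Fernhollow=41 Greywater=30 → close Fernhollow (overflow 26)
  41÷2 = 20 each, +1 to first 1
Round 5: Briarlake=51 Greywater=50 → close Briarlake (overflow 42)
  51÷1 = 51 each, +1 to first 0

Closure order: Ashgrove, Cedarfen, Dunmere, Fernhollow, Briarlake
Last habitat: Greywater with 101 animals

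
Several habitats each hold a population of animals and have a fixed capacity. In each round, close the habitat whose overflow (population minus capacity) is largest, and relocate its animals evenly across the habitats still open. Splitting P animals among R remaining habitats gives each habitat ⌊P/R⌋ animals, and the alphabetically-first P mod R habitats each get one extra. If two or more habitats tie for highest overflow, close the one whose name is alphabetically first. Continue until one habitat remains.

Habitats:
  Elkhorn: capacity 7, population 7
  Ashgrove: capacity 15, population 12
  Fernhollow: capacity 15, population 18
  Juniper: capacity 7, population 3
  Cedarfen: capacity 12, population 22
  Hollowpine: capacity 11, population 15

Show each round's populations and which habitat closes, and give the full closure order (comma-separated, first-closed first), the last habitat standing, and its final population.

Round 1: Ashgrove=12 Cedarfen=22 Elkhorn=7 Fernhollow=18 Hollowpine=15 Juniper=3 → close Cedarfen (overflow 10)
  22÷5 = 4 each, +1 to first 2
Round 2: Ashgrove=17 Elkhorn=12 Fernhollow=22 Hollowpine=19 Juniper=7 → close Hollowpine (overflow 8)
  19÷4 = 4 each, +1 to first 3
Round 3: Ashgrove=22 Elkhorn=17 Fernhollow=27 Juniper=11 → close Fernhollow (overflow 12)
  27÷3 = 9 each, +1 to first 0
Round 4: Ashgrove=31 Elkhorn=26 Juniper=20 → close Elkhorn (overflow 19)
  26÷2 = 13 each, +1 to first 0
Round 5: Ashgrove=44 Juniper=33 → close Ashgrove (overflow 29)
  44÷1 = 44 each, +1 to first 0

Closure order: Cedarfen, Hollowpine, Fernhollow, Elkhorn, Ashgrove
Last habitat: Juniper with 77 animals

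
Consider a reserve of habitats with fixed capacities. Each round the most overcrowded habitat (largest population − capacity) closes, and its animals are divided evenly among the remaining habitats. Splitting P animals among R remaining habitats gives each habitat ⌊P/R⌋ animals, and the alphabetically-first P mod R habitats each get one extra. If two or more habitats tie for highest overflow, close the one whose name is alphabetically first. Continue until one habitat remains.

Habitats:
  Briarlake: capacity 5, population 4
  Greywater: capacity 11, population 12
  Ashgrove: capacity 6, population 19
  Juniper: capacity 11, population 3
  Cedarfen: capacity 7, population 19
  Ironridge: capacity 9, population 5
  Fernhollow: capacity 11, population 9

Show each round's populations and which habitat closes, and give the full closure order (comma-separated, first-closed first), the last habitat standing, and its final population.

Round 1: Ashgrove=19 Briarlake=4 Cedarfen=19 Fernhollow=9 Greywater=12 Ironridge=5 Juniper=3 → close Ashgrove (overflow 13)
  19÷6 = 3 each, +1 to first 1
Round 2: Briarlake=8 Cedarfen=22 Fernhollow=12 Greywater=15 Ironridge=8 Juniper=6 → close Cedarfen (overflow 15)
  22÷5 = 4 each, +1 to first 2
Round 3: Briarlake=13 Fernhollow=17 Greywater=19 Ironridge=12 Juniper=10 → close Briarlake (overflow 8)
  13÷4 = 3 each, +1 to first 1
Round 4: Fernhollow=21 Greywater=22 Ironridge=15 Juniper=13 → close Greywater (overflow 11)
  22÷3 = 7 each, +1 to first 1
Round 5: Fernhollow=29 Ironridge=22 Juniper=20 → close Fernhollow (overflow 18)
  29÷2 = 14 each, +1 to first 1
Round 6: Ironridge=37 Juniper=34 → close Ironridge (overflow 28)
  37÷1 = 37 each, +1 to first 0

Closure order: Ashgrove, Cedarfen, Briarlake, Greywater, Fernhollow, Ironridge
Last habitat: Juniper with 71 animals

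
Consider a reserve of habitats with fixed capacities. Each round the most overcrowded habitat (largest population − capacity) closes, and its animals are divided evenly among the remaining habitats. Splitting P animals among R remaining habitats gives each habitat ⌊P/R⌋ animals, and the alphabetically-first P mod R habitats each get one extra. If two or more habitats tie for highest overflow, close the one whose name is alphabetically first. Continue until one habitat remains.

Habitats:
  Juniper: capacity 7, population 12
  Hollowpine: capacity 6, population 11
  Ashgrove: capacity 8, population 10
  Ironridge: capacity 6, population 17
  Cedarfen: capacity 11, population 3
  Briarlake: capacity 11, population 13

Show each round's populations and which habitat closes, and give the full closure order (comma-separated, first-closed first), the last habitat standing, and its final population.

Closure order: Ironridge, Hollowpine, Juniper, Ashgrove, Briarlake
Last habitat: Cedarfen with 66 animals

Round 1: Ashgrove=10 Briarlake=13 Cedarfen=3 Hollowpine=11 Ironridge=17 Juniper=12 → close Ironridge (overflow 11)
  17÷5 = 3 each, +1 to first 2
Round 2: Ashgrove=14 Briarlake=17 Cedarfen=6 Hollowpine=14 Juniper=15 → close Hollowpine (overflow 8)
  14÷4 = 3 each, +1 to first 2
Round 3: Ashgrove=18 Briarlake=21 Cedarfen=9 Juniper=18 → close Juniper (overflow 11)
  18÷3 = 6 each, +1 to first 0
Round 4: Ashgrove=24 Briarlake=27 Cedarfen=15 → close Ashgrove (overflow 16)
  24÷2 = 12 each, +1 to first 0
Round 5: Briarlake=39 Cedarfen=27 → close Briarlake (overflow 28)
  39÷1 = 39 each, +1 to first 0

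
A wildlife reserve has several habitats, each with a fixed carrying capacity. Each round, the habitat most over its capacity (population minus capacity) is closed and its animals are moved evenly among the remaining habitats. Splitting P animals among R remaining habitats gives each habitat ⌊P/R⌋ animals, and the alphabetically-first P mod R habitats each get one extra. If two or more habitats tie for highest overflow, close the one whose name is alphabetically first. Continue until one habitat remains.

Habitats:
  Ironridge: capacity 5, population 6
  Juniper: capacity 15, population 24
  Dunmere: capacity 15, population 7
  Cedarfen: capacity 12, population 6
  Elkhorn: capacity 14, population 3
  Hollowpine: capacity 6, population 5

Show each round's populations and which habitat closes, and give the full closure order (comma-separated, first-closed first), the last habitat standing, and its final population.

Round 1: Cedarfen=6 Dunmere=7 Elkhorn=3 Hollowpine=5 Ironridge=6 Juniper=24 → close Juniper (overflow 9)
  24÷5 = 4 each, +1 to first 4
Round 2: Cedarfen=11 Dunmere=12 Elkhorn=8 Hollowpine=10 Ironridge=10 → close Ironridge (overflow 5)
  10÷4 = 2 each, +1 to first 2
Round 3: Cedarfen=14 Dunmere=15 Elkhorn=10 Hollowpine=12 → close Hollowpine (overflow 6)
  12÷3 = 4 each, +1 to first 0
Round 4: Cedarfen=18 Dunmere=19 Elkhorn=14 → close Cedarfen (overflow 6)
  18÷2 = 9 each, +1 to first 0
Round 5: Dunmere=28 Elkhorn=23 → close Dunmere (overflow 13)
  28÷1 = 28 each, +1 to first 0

Closure order: Juniper, Ironridge, Hollowpine, Cedarfen, Dunmere
Last habitat: Elkhorn with 51 animals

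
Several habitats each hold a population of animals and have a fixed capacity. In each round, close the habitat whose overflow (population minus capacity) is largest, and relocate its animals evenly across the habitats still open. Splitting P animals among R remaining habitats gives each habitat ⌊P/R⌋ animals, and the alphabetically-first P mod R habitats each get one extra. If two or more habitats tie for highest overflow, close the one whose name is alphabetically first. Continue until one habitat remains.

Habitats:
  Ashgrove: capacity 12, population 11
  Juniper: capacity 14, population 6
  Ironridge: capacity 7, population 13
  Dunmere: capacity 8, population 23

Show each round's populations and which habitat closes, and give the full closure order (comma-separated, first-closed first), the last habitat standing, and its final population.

Closure order: Dunmere, Ironridge, Ashgrove
Last habitat: Juniper with 53 animals

Round 1: Ashgrove=11 Dunmere=23 Ironridge=13 Juniper=6 → close Dunmere (overflow 15)
  23÷3 = 7 each, +1 to first 2
Round 2: Ashgrove=19 Ironridge=21 Juniper=13 → close Ironridge (overflow 14)
  21÷2 = 10 each, +1 to first 1
Round 3: Ashgrove=30 Juniper=23 → close Ashgrove (overflow 18)
  30÷1 = 30 each, +1 to first 0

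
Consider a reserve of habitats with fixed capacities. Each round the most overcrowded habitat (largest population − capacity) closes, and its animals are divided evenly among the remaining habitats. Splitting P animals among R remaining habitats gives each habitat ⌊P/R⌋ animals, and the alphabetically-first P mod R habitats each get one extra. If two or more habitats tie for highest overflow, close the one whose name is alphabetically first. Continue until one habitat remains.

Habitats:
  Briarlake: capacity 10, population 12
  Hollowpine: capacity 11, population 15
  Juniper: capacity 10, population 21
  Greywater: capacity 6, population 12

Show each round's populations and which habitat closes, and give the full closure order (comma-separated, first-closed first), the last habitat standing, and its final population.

Round 1: Briarlake=12 Greywater=12 Hollowpine=15 Juniper=21 → close Juniper (overflow 11)
  21÷3 = 7 each, +1 to first 0
Round 2: Briarlake=19 Greywater=19 Hollowpine=22 → close Greywater (overflow 13)
  19÷2 = 9 each, +1 to first 1
Round 3: Briarlake=29 Hollowpine=31 → close Hollowpine (overflow 20)
  31÷1 = 31 each, +1 to first 0

Closure order: Juniper, Greywater, Hollowpine
Last habitat: Briarlake with 60 animals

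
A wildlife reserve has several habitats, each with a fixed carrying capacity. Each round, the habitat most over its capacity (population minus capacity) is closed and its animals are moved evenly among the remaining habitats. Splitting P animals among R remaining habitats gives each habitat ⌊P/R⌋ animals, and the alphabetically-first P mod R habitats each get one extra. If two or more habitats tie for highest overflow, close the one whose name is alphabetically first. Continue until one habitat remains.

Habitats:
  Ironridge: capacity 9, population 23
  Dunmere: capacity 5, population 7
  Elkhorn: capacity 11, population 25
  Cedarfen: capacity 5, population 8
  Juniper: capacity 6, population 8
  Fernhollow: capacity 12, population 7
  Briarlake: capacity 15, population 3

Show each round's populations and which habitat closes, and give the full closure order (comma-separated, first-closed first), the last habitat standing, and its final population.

Closure order: Elkhorn, Ironridge, Cedarfen, Dunmere, Juniper, Fernhollow
Last habitat: Briarlake with 81 animals

Round 1: Briarlake=3 Cedarfen=8 Dunmere=7 Elkhorn=25 Fernhollow=7 Ironridge=23 Juniper=8 → close Elkhorn (overflow 14)
  25÷6 = 4 each, +1 to first 1
Round 2: Briarlake=8 Cedarfen=12 Dunmere=11 Fernhollow=11 Ironridge=27 Juniper=12 → close Ironridge (overflow 18)
  27÷5 = 5 each, +1 to first 2
Round 3: Briarlake=14 Cedarfen=18 Dunmere=16 Fernhollow=16 Juniper=17 → close Cedarfen (overflow 13)
  18÷4 = 4 each, +1 to first 2
Round 4: Briarlake=19 Dunmere=21 Fernhollow=20 Juniper=21 → close Dunmere (overflow 16)
  21÷3 = 7 each, +1 to first 0
Round 5: Briarlake=26 Fernhollow=27 Juniper=28 → close Juniper (overflow 22)
  28÷2 = 14 each, +1 to first 0
Round 6: Briarlake=40 Fernhollow=41 → close Fernhollow (overflow 29)
  41÷1 = 41 each, +1 to first 0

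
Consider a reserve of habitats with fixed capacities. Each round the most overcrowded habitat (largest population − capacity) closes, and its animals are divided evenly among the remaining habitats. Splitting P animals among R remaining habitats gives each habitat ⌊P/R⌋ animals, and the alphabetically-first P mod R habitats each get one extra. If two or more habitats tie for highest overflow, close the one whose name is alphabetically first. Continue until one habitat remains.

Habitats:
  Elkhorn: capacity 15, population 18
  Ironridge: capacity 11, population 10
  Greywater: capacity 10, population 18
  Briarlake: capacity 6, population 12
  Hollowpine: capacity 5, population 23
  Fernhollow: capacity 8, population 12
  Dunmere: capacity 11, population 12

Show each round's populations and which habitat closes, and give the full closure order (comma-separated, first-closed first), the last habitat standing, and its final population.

Closure order: Hollowpine, Greywater, Briarlake, Fernhollow, Dunmere, Elkhorn
Last habitat: Ironridge with 105 animals

Round 1: Briarlake=12 Dunmere=12 Elkhorn=18 Fernhollow=12 Greywater=18 Hollowpine=23 Ironridge=10 → close Hollowpine (overflow 18)
  23÷6 = 3 each, +1 to first 5
Round 2: Briarlake=16 Dunmere=16 Elkhorn=22 Fernhollow=16 Greywater=22 Ironridge=13 → close Greywater (overflow 12)
  22÷5 = 4 each, +1 to first 2
Round 3: Briarlake=21 Dunmere=21 Elkhorn=26 Fernhollow=20 Ironridge=17 → close Briarlake (overflow 15)
  21÷4 = 5 each, +1 to first 1
Round 4: Dunmere=27 Elkhorn=31 Fernhollow=25 Ironridge=22 → close Fernhollow (overflow 17)
  25÷3 = 8 each, +1 to first 1
Round 5: Dunmere=36 Elkhorn=39 Ironridge=30 → close Dunmere (overflow 25)
  36÷2 = 18 each, +1 to first 0
Round 6: Elkhorn=57 Ironridge=48 → close Elkhorn (overflow 42)
  57÷1 = 57 each, +1 to first 0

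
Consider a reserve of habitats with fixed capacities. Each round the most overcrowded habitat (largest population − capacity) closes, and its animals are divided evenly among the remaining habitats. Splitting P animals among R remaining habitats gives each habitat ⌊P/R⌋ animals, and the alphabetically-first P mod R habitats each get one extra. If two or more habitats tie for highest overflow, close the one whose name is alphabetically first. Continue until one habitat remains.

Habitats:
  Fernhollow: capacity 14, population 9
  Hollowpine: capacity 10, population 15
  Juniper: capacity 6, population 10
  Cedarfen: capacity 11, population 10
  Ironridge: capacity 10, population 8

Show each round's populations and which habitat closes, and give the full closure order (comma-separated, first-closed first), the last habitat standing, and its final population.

Closure order: Hollowpine, Juniper, Cedarfen, Ironridge
Last habitat: Fernhollow with 52 animals

Round 1: Cedarfen=10 Fernhollow=9 Hollowpine=15 Ironridge=8 Juniper=10 → close Hollowpine (overflow 5)
  15÷4 = 3 each, +1 to first 3
Round 2: Cedarfen=14 Fernhollow=13 Ironridge=12 Juniper=13 → close Juniper (overflow 7)
  13÷3 = 4 each, +1 to first 1
Round 3: Cedarfen=19 Fernhollow=17 Ironridge=16 → close Cedarfen (overflow 8)
  19÷2 = 9 each, +1 to first 1
Round 4: Fernhollow=27 Ironridge=25 → close Ironridge (overflow 15)
  25÷1 = 25 each, +1 to first 0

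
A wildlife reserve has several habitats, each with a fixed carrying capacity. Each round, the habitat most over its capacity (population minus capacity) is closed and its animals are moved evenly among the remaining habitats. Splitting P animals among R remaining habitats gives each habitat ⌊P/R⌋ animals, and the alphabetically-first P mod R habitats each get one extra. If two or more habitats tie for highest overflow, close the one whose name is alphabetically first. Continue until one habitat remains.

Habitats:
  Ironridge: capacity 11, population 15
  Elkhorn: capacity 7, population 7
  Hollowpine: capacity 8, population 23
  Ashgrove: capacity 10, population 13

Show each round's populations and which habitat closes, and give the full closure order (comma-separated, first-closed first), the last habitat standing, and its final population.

Round 1: Ashgrove=13 Elkhorn=7 Hollowpine=23 Ironridge=15 → close Hollowpine (overflow 15)
  23÷3 = 7 each, +1 to first 2
Round 2: Ashgrove=21 Elkhorn=15 Ironridge=22 → close Ashgrove (overflow 11)
  21÷2 = 10 each, +1 to first 1
Round 3: Elkhorn=26 Ironridge=32 → close Ironridge (overflow 21)
  32÷1 = 32 each, +1 to first 0

Closure order: Hollowpine, Ashgrove, Ironridge
Last habitat: Elkhorn with 58 animals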